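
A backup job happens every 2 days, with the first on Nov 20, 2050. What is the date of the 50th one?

Feb 26, 2051

The 50th occurrence is 49 intervals after the first: 49 × 2 = 98 days after Nov 20, 2050.
Nov has 30 days — 10 days to the end of Nov leaves 88.
Dec has 31 days (57 left).
Jan has 31 days (26 left).
26 days into Feb → Feb 26, 2051.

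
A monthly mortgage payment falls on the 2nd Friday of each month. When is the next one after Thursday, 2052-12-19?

2053-01-10

December 2052 starts on a Sunday; its first Friday is the 6th, so the 2nd Friday is the 13th — 2052-12-13.
That is not after 2052-12-19, so look at January 2053.
January 2053 starts on a Wednesday; its first Friday is the 3rd, so the 2nd Friday is the 10th — 2053-01-10.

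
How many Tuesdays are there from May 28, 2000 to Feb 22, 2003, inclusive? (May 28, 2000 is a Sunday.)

May 28, 2000 is a Sunday; the first Tuesday on or after it is May 30, 2000 (2 days later).
From May 30, 2000 to Feb 22, 2003: 215 + 365 + 365 + 53 = 998 days (rest of 2000, 2001, 2002, to Feb 22, 2003 in 2003).
998 ÷ 7 = 142 full weeks with remainder 4, so 142 more Tuesdays after the first → 143.

143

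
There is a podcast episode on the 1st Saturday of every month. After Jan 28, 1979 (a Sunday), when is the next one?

Jan 1979 starts on a Monday, so its 1st Saturday is Jan 6, 1979 (5 days in).
That is not after Jan 28, 1979, so look at Feb 1979.
Feb 1979 starts on a Thursday, so its 1st Saturday is Feb 3, 1979 (2 days in).

Feb 3, 1979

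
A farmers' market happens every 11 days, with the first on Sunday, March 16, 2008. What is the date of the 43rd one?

The 43rd occurrence is 42 intervals after the first: 42 × 11 = 462 days after March 16, 2008.
March has 31 days — 15 days to the end of March leaves 447.
From end of March to end of 2008 is 275 days (172 left).
January has 31 days (141 left).
February has 28 days (113 left).
March has 31 days (82 left).
April has 30 days (52 left).
May has 31 days (21 left).
21 days into June → June 21, 2009.

June 21, 2009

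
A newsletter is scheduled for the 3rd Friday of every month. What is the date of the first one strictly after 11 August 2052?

16 August 2052

August 2052 starts on a Thursday; its first Friday is the 2nd, so the 3rd Friday is the 16th — 16 August 2052.
16 August 2052 is after 11 August 2052, so that is the next one.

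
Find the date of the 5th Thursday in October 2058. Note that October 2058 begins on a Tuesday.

October 2058 begins on a Tuesday, so the first Thursday is October 3 (2 days later).
The 5th Thursday is 4 weeks later: 3 + 28 = 31.

2058-10-31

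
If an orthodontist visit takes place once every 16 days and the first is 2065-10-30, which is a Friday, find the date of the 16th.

2066-06-27

The 16th occurrence is 15 intervals after the first: 15 × 16 = 240 days after 2065-10-30.
October has 31 days — 1 day to the end of October leaves 239.
November has 30 days (209 left).
December has 31 days (178 left).
January has 31 days (147 left).
February has 28 days (119 left).
March has 31 days (88 left).
April has 30 days (58 left).
May has 31 days (27 left).
27 days into June → 2066-06-27.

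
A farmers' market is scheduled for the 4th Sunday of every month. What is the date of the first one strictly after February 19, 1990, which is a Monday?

February 25, 1990

February 1990 starts on a Thursday; its first Sunday is the 4th, so the 4th Sunday is the 25th — February 25, 1990.
February 25, 1990 is after February 19, 1990, so that is the next one.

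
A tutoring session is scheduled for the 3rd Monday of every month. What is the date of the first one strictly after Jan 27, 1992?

Feb 17, 1992

Jan 1992 starts on a Wednesday; its first Monday is the 6th, so the 3rd Monday is the 20th — Jan 20, 1992.
That is not after Jan 27, 1992, so look at Feb 1992.
Feb 1992 starts on a Saturday; its first Monday is the 3rd, so the 3rd Monday is the 17th — Feb 17, 1992.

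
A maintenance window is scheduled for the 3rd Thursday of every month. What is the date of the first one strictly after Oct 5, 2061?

Oct 20, 2061

Oct 2061 starts on a Saturday; its first Thursday is the 6th, so the 3rd Thursday is the 20th — Oct 20, 2061.
Oct 20, 2061 is after Oct 5, 2061, so that is the next one.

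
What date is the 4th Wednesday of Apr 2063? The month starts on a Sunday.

Apr 2063 begins on a Sunday, so the first Wednesday is Apr 4 (3 days later).
The 4th Wednesday is 3 weeks later: 4 + 21 = 25.

Apr 25, 2063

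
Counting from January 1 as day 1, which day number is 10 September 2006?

Days in months before September: 31 + 28 + 31 + 30 + 31 + 30 + 31 + 31 = 243.
Plus 10 days into September → day 253.

253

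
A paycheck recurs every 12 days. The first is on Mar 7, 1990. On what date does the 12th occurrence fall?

Jul 17, 1990

The 12th occurrence is 11 intervals after the first: 11 × 12 = 132 days after Mar 7, 1990.
Mar has 31 days — 24 days to the end of Mar leaves 108.
Apr has 30 days (78 left).
May has 31 days (47 left).
Jun has 30 days (17 left).
17 days into Jul → Jul 17, 1990.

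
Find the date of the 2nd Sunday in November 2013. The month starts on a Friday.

November 2013 begins on a Friday, so the first Sunday is November 3 (2 days later).
The 2nd Sunday is 1 weeks later: 3 + 7 = 10.

10 November 2013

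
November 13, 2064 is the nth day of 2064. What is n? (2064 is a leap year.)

318

Days in months before November: 31 + 29 + 31 + 30 + 31 + 30 + 31 + 31 + 30 + 31 = 305.
Plus 13 days into November → day 318.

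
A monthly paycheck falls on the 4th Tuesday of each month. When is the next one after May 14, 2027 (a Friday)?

May 2027 starts on a Saturday; its first Tuesday is the 4th, so the 4th Tuesday is the 25th — May 25, 2027.
May 25, 2027 is after May 14, 2027, so that is the next one.

May 25, 2027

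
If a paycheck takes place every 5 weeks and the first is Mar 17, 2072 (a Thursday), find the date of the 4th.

Jun 30, 2072

The 4th occurrence is 3 intervals after the first: 3 × 35 = 105 days after Mar 17, 2072.
Mar has 31 days — 14 days to the end of Mar leaves 91.
Apr has 30 days (61 left).
May has 31 days (30 left).
30 days into Jun → Jun 30, 2072.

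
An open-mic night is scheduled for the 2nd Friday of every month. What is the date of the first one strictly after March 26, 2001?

March 2001 starts on a Thursday; its first Friday is the 2nd, so the 2nd Friday is the 9th — March 9, 2001.
That is not after March 26, 2001, so look at April 2001.
April 2001 starts on a Sunday; its first Friday is the 6th, so the 2nd Friday is the 13th — April 13, 2001.

April 13, 2001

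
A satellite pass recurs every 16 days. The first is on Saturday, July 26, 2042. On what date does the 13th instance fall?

The 13th occurrence is 12 intervals after the first: 12 × 16 = 192 days after July 26, 2042.
July has 31 days — 5 days to the end of July leaves 187.
August has 31 days (156 left).
September has 30 days (126 left).
October has 31 days (95 left).
November has 30 days (65 left).
December has 31 days (34 left).
January has 31 days (3 left).
3 days into February → February 3, 2043.

February 3, 2043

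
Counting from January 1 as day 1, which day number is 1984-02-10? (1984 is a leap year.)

41

Days in months before February: 31 = 31.
Plus 10 days into February → day 41.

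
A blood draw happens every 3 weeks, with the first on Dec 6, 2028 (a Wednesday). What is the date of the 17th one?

The 17th occurrence is 16 intervals after the first: 16 × 21 = 336 days after Dec 6, 2028.
Dec has 31 days — 25 days to the end of Dec leaves 311.
Jan has 31 days (280 left).
Feb has 28 days (252 left).
Mar has 31 days (221 left).
Apr has 30 days (191 left).
May has 31 days (160 left).
Jun has 30 days (130 left).
Jul has 31 days (99 left).
Aug has 31 days (68 left).
Sep has 30 days (38 left).
Oct has 31 days (7 left).
7 days into Nov → Nov 7, 2029.

Nov 7, 2029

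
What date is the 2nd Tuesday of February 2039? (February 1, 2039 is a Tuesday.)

February 2039 begins on a Tuesday, so the first Tuesday is February 1.
The 2nd Tuesday is 1 weeks later: 1 + 7 = 8.

February 8, 2039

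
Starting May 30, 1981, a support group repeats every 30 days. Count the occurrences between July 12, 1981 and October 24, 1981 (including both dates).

Occurrences land 30·i days after May 30, 1981 for i = 0, 1, 2, …
July 12, 1981 is 43 days after the start; 43 ÷ 30 = 1 remainder 13; since the remainder is 13, round up to i = 2. First occurrence in the window: #3 on July 29, 1981 (2×30 = 60 days in).
October 24, 1981 is 147 days after the start; 147 ÷ 30 = 4 remainder 27. Last occurrence in the window: #5 on September 27, 1981.
Occurrences #3 through #5: 3 in total.

3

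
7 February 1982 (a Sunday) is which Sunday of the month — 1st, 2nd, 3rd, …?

Day 7 falls in week ⌈7/7⌉ of the month.
Days 1–7 hold the 1st Sunday, 8–14 the 2nd, 15–21 the 3rd, 22–28 the 4th, 29–31 the 5th.
7 is in the range for the 1st.

1st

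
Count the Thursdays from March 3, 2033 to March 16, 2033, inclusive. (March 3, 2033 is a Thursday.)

March 3, 2033 is a Thursday; the first Thursday on or after it is March 3, 2033.
From March 3, 2033 to March 16, 2033 is 16 − 3 = 13 days.
13 ÷ 7 = 1 full weeks with remainder 6, so 1 more Thursdays after the first → 2.

2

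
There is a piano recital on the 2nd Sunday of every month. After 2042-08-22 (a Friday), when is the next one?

August 2042 starts on a Friday; its first Sunday is the 3rd, so the 2nd Sunday is the 10th — 2042-08-10.
That is not after 2042-08-22, so look at September 2042.
September 2042 starts on a Monday; its first Sunday is the 7th, so the 2nd Sunday is the 14th — 2042-09-14.

2042-09-14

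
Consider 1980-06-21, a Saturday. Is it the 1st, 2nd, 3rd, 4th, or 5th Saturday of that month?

Day 21 falls in week ⌈21/7⌉ of the month.
Days 1–7 hold the 1st Saturday, 8–14 the 2nd, 15–21 the 3rd, 22–28 the 4th, 29–31 the 5th.
21 is in the range for the 3rd.

3rd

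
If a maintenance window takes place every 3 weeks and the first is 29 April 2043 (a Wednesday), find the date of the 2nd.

The 2nd occurrence is 1 interval after the first: 1 × 21 = 21 days after 29 April 2043.
April has 30 days — 1 day to the end of April leaves 20.
20 days into May → 20 May 2043.

20 May 2043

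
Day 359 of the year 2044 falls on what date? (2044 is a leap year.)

January has 31 days (359 − 31 = 328 remain).
February has 29 days (328 − 29 = 299 remain).
March has 31 days (299 − 31 = 268 remain).
April has 30 days (268 − 30 = 238 remain).
May has 31 days (238 − 31 = 207 remain).
June has 30 days (207 − 30 = 177 remain).
July has 31 days (177 − 31 = 146 remain).
August has 31 days (146 − 31 = 115 remain).
September has 30 days (115 − 30 = 85 remain).
October has 31 days (85 − 31 = 54 remain).
November has 30 days (54 − 30 = 24 remain).
24 into December → December 24.

December 24, 2044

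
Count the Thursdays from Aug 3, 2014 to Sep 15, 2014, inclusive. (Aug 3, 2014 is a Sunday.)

Aug 3, 2014 is a Sunday; the first Thursday on or after it is Aug 7, 2014 (4 days later).
From Aug 7, 2014 to Sep 15, 2014: 24 + 15 = 39 days (rest of Aug, Sep).
39 ÷ 7 = 5 full weeks with remainder 4, so 5 more Thursdays after the first → 6.

6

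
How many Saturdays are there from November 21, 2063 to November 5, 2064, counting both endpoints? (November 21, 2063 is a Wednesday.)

50

November 21, 2063 is a Wednesday; the first Saturday on or after it is November 24, 2063 (3 days later).
From November 24, 2063 to November 5, 2064: 37 + 310 = 347 days (rest of 2063, to November 5, 2064 in 2064).
347 ÷ 7 = 49 full weeks with remainder 4, so 49 more Saturdays after the first → 50.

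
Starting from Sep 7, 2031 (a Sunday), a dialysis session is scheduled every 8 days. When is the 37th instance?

Jun 21, 2032

The 37th occurrence is 36 intervals after the first: 36 × 8 = 288 days after Sep 7, 2031.
Sep has 30 days — 23 days to the end of Sep leaves 265.
Oct has 31 days (234 left).
Nov has 30 days (204 left).
Dec has 31 days (173 left).
Jan has 31 days (142 left).
Feb has 29 days (113 left).
Mar has 31 days (82 left).
Apr has 30 days (52 left).
May has 31 days (21 left).
21 days into Jun → Jun 21, 2032.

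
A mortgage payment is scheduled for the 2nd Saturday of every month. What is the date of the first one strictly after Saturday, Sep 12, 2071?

Sep 2071 starts on a Tuesday; its first Saturday is the 5th, so the 2nd Saturday is the 12th — Sep 12, 2071.
That is not after Sep 12, 2071, so look at Oct 2071.
Oct 2071 starts on a Thursday; its first Saturday is the 3rd, so the 2nd Saturday is the 10th — Oct 10, 2071.

Oct 10, 2071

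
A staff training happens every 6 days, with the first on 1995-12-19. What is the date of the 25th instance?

1996-05-11

The 25th occurrence is 24 intervals after the first: 24 × 6 = 144 days after 1995-12-19.
December has 31 days — 12 days to the end of December leaves 132.
January has 31 days (101 left).
February has 29 days (72 left).
March has 31 days (41 left).
April has 30 days (11 left).
11 days into May → 1996-05-11.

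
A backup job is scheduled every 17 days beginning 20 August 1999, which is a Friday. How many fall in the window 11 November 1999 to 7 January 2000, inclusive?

4

Occurrences land 17·i days after 20 August 1999 for i = 0, 1, 2, …
11 November 1999 is 83 days after the start; 83 ÷ 17 = 4 remainder 15; since the remainder is 15, round up to i = 5. First occurrence in the window: #6 on 13 November 1999 (5×17 = 85 days in).
7 January 2000 is 140 days after the start; 140 ÷ 17 = 8 remainder 4. Last occurrence in the window: #9 on 3 January 2000.
Occurrences #6 through #9: 4 in total.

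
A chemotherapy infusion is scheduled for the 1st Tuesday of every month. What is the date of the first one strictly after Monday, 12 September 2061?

4 October 2061

September 2061 starts on a Thursday, so its 1st Tuesday is 6 September 2061 (5 days in).
That is not after 12 September 2061, so look at October 2061.
October 2061 starts on a Saturday, so its 1st Tuesday is 4 October 2061 (3 days in).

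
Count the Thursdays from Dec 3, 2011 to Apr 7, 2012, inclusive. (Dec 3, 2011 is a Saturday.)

18

Dec 3, 2011 is a Saturday; the first Thursday on or after it is Dec 8, 2011 (5 days later).
From Dec 8, 2011 to Apr 7, 2012: 23 + 31 + 29 + 31 + 7 = 121 days (rest of Dec, Jan, Feb, Mar, Apr).
121 ÷ 7 = 17 full weeks with remainder 2, so 17 more Thursdays after the first → 18.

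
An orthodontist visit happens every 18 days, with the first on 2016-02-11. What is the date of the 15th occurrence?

The 15th occurrence is 14 intervals after the first: 14 × 18 = 252 days after 2016-02-11.
February has 29 days — 18 days to the end of February leaves 234.
March has 31 days (203 left).
April has 30 days (173 left).
May has 31 days (142 left).
June has 30 days (112 left).
July has 31 days (81 left).
August has 31 days (50 left).
September has 30 days (20 left).
20 days into October → 2016-10-20.

2016-10-20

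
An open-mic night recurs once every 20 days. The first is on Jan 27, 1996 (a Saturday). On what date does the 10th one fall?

Jul 25, 1996

The 10th occurrence is 9 intervals after the first: 9 × 20 = 180 days after Jan 27, 1996.
Jan has 31 days — 4 days to the end of Jan leaves 176.
Feb has 29 days (147 left).
Mar has 31 days (116 left).
Apr has 30 days (86 left).
May has 31 days (55 left).
Jun has 30 days (25 left).
25 days into Jul → Jul 25, 1996.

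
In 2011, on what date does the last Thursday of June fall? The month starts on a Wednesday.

June 30, 2011

June 2011 begins on a Wednesday, so the first Thursday is June 2 (1 day later).
June 2011 has 30 days. Adding weeks: 2, 9, 16, 23, 30 — the last one ≤ 30 is the 30th.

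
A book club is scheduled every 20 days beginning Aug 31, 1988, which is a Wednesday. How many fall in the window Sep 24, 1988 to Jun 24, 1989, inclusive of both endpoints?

13

Occurrences land 20·i days after Aug 31, 1988 for i = 0, 1, 2, …
Sep 24, 1988 is 24 days after the start; 24 ÷ 20 = 1 remainder 4; since the remainder is 4, round up to i = 2. First occurrence in the window: #3 on Oct 10, 1988 (2×20 = 40 days in).
Jun 24, 1989 is 297 days after the start; 297 ÷ 20 = 14 remainder 17. Last occurrence in the window: #15 on Jun 7, 1989.
Occurrences #3 through #15: 13 in total.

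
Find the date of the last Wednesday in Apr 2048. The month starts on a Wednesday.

Apr 29, 2048

Apr 2048 begins on a Wednesday, so the first Wednesday is Apr 1.
Apr 2048 has 30 days. Adding weeks: 1, 8, 15, 22, 29 — the last one ≤ 30 is the 29th.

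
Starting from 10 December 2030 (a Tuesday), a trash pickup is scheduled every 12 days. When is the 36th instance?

3 February 2032

The 36th occurrence is 35 intervals after the first: 35 × 12 = 420 days after 10 December 2030.
December has 31 days — 21 days to the end of December leaves 399.
January has 31 days (368 left).
February has 28 days (340 left).
March has 31 days (309 left).
April has 30 days (279 left).
May has 31 days (248 left).
June has 30 days (218 left).
July has 31 days (187 left).
August has 31 days (156 left).
September has 30 days (126 left).
October has 31 days (95 left).
November has 30 days (65 left).
December has 31 days (34 left).
January has 31 days (3 left).
3 days into February → 3 February 2032.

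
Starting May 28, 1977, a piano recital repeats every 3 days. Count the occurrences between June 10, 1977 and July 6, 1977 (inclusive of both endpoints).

9

Occurrences land 3·i days after May 28, 1977 for i = 0, 1, 2, …
June 10, 1977 is 13 days after the start; 13 ÷ 3 = 4 remainder 1; since the remainder is 1, round up to i = 5. First occurrence in the window: #6 on June 12, 1977 (5×3 = 15 days in).
July 6, 1977 is 39 days after the start; 39 ÷ 3 = 13 remainder 0. Last occurrence in the window: #14 on July 6, 1977.
Occurrences #6 through #14: 9 in total.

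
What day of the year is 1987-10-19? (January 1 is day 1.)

292

Days in months before October: 31 + 28 + 31 + 30 + 31 + 30 + 31 + 31 + 30 = 273.
Plus 19 days into October → day 292.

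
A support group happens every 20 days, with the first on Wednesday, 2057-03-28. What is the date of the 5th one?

The 5th occurrence is 4 intervals after the first: 4 × 20 = 80 days after 2057-03-28.
March has 31 days — 3 days to the end of March leaves 77.
April has 30 days (47 left).
May has 31 days (16 left).
16 days into June → 2057-06-16.

2057-06-16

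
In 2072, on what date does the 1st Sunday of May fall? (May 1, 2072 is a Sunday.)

May 2072 begins on a Sunday, so the first Sunday is May 1.

1 May 2072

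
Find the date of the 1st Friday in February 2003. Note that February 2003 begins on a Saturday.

2003-02-07

February 2003 begins on a Saturday, so the first Friday is February 7 (6 days later).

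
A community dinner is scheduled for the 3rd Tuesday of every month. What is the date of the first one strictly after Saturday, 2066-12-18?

December 2066 starts on a Wednesday; its first Tuesday is the 7th, so the 3rd Tuesday is the 21st — 2066-12-21.
2066-12-21 is after 2066-12-18, so that is the next one.

2066-12-21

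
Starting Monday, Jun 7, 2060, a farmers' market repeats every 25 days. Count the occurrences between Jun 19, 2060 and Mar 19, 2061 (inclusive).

11

Occurrences land 25·i days after Jun 7, 2060 for i = 0, 1, 2, …
Jun 19, 2060 is 12 days after the start; 12 ÷ 25 = 0 remainder 12; since the remainder is 12, round up to i = 1. First occurrence in the window: #2 on Jul 2, 2060 (1×25 = 25 days in).
Mar 19, 2061 is 285 days after the start; 285 ÷ 25 = 11 remainder 10. Last occurrence in the window: #12 on Mar 9, 2061.
Occurrences #2 through #12: 11 in total.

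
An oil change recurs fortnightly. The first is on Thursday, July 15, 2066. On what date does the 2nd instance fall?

July 29, 2066

The 2nd occurrence is 1 interval after the first: 1 × 14 = 14 days after July 15, 2066.
14 days later is July 29, 2066.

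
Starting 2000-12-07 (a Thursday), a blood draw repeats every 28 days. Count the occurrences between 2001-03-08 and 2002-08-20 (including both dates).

19

Occurrences land 28·i days after 2000-12-07 for i = 0, 1, 2, …
2001-03-08 is 91 days after the start; 91 ÷ 28 = 3 remainder 7; since the remainder is 7, round up to i = 4. First occurrence in the window: #5 on 2001-03-29 (4×28 = 112 days in).
2002-08-20 is 621 days after the start; 621 ÷ 28 = 22 remainder 5. Last occurrence in the window: #23 on 2002-08-15.
Occurrences #5 through #23: 19 in total.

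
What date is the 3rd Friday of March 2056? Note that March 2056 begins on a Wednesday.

17 March 2056

March 2056 begins on a Wednesday, so the first Friday is March 3 (2 days later).
The 3rd Friday is 2 weeks later: 3 + 14 = 17.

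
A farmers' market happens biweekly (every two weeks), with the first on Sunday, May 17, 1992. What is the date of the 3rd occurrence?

Jun 14, 1992

The 3rd occurrence is 2 intervals after the first: 2 × 14 = 28 days after May 17, 1992.
May has 31 days — 14 days to the end of May leaves 14.
14 days into Jun → Jun 14, 1992.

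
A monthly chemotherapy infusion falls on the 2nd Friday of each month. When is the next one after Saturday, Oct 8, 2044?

Oct 2044 starts on a Saturday; its first Friday is the 7th, so the 2nd Friday is the 14th — Oct 14, 2044.
Oct 14, 2044 is after Oct 8, 2044, so that is the next one.

Oct 14, 2044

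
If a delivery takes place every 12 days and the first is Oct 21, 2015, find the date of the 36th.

Dec 14, 2016

The 36th occurrence is 35 intervals after the first: 35 × 12 = 420 days after Oct 21, 2015.
Oct has 31 days — 10 days to the end of Oct leaves 410.
From end of Oct to end of 2015 is 61 days (349 left).
Jan has 31 days (318 left).
Feb has 29 days (289 left).
Mar has 31 days (258 left).
Apr has 30 days (228 left).
May has 31 days (197 left).
Jun has 30 days (167 left).
Jul has 31 days (136 left).
Aug has 31 days (105 left).
Sep has 30 days (75 left).
Oct has 31 days (44 left).
Nov has 30 days (14 left).
14 days into Dec → Dec 14, 2016.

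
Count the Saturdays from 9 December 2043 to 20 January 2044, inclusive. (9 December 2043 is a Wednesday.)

6

9 December 2043 is a Wednesday; the first Saturday on or after it is 12 December 2043 (3 days later).
From 12 December 2043 to 20 January 2044: 19 + 20 = 39 days (rest of December, January).
39 ÷ 7 = 5 full weeks with remainder 4, so 5 more Saturdays after the first → 6.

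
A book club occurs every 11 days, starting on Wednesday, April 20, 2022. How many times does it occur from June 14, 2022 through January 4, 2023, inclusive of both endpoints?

Occurrences land 11·i days after April 20, 2022 for i = 0, 1, 2, …
June 14, 2022 is 55 days after the start; 55 ÷ 11 = 5 remainder 0. First occurrence in the window: #6 on June 14, 2022 (5×11 = 55 days in).
January 4, 2023 is 259 days after the start; 259 ÷ 11 = 23 remainder 6. Last occurrence in the window: #24 on December 29, 2022.
Occurrences #6 through #24: 19 in total.

19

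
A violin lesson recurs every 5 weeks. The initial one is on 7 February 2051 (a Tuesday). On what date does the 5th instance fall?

27 June 2051

The 5th occurrence is 4 intervals after the first: 4 × 35 = 140 days after 7 February 2051.
February has 28 days — 21 days to the end of February leaves 119.
March has 31 days (88 left).
April has 30 days (58 left).
May has 31 days (27 left).
27 days into June → 27 June 2051.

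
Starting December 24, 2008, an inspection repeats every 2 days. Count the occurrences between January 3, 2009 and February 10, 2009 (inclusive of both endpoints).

Occurrences land 2·i days after December 24, 2008 for i = 0, 1, 2, …
January 3, 2009 is 10 days after the start; 10 ÷ 2 = 5 remainder 0. First occurrence in the window: #6 on January 3, 2009 (5×2 = 10 days in).
February 10, 2009 is 48 days after the start; 48 ÷ 2 = 24 remainder 0. Last occurrence in the window: #25 on February 10, 2009.
Occurrences #6 through #25: 20 in total.

20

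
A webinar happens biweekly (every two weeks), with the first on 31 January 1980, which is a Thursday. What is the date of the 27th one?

The 27th occurrence is 26 intervals after the first: 26 × 14 = 364 days after 31 January 1980.
January has 31 days — 0 days to the end of January leaves 364.
February has 29 days (335 left).
March has 31 days (304 left).
April has 30 days (274 left).
May has 31 days (243 left).
June has 30 days (213 left).
July has 31 days (182 left).
August has 31 days (151 left).
September has 30 days (121 left).
October has 31 days (90 left).
November has 30 days (60 left).
December has 31 days (29 left).
29 days into January → 29 January 1981.

29 January 1981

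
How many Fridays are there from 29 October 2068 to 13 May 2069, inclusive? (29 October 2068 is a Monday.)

29 October 2068 is a Monday; the first Friday on or after it is 2 November 2068 (4 days later).
From 2 November 2068 to 13 May 2069: 28 + 31 + 31 + 28 + 31 + 30 + 13 = 192 days (rest of November, December, January, February, March, April, May).
192 ÷ 7 = 27 full weeks with remainder 3, so 27 more Fridays after the first → 28.

28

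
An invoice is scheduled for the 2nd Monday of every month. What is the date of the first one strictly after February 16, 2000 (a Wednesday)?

February 2000 starts on a Tuesday; its first Monday is the 7th, so the 2nd Monday is the 14th — February 14, 2000.
That is not after February 16, 2000, so look at March 2000.
March 2000 starts on a Wednesday; its first Monday is the 6th, so the 2nd Monday is the 13th — March 13, 2000.

March 13, 2000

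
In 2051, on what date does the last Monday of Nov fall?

Nov 27, 2051

The first Monday of Nov 2051 is Nov 6.
Nov 2051 has 30 days. Adding weeks: 6, 13, 20, 27 — the last one ≤ 30 is the 27th.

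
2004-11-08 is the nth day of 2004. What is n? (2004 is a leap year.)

313

Days in months before November: 31 + 29 + 31 + 30 + 31 + 30 + 31 + 31 + 30 + 31 = 305.
Plus 8 days into November → day 313.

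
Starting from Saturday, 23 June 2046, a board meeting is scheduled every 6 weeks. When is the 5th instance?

The 5th occurrence is 4 intervals after the first: 4 × 42 = 168 days after 23 June 2046.
June has 30 days — 7 days to the end of June leaves 161.
July has 31 days (130 left).
August has 31 days (99 left).
September has 30 days (69 left).
October has 31 days (38 left).
November has 30 days (8 left).
8 days into December → 8 December 2046.

8 December 2046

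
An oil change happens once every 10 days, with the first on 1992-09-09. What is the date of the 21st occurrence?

The 21st occurrence is 20 intervals after the first: 20 × 10 = 200 days after 1992-09-09.
September has 30 days — 21 days to the end of September leaves 179.
October has 31 days (148 left).
November has 30 days (118 left).
December has 31 days (87 left).
January has 31 days (56 left).
February has 28 days (28 left).
28 days into March → 1993-03-28.

1993-03-28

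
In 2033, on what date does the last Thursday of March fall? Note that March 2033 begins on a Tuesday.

March 2033 begins on a Tuesday, so the first Thursday is March 3 (2 days later).
March 2033 has 31 days. Adding weeks: 3, 10, 17, 24, 31 — the last one ≤ 31 is the 31st.

2033-03-31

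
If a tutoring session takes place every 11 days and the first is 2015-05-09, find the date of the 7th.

2015-07-14

The 7th occurrence is 6 intervals after the first: 6 × 11 = 66 days after 2015-05-09.
May has 31 days — 22 days to the end of May leaves 44.
June has 30 days (14 left).
14 days into July → 2015-07-14.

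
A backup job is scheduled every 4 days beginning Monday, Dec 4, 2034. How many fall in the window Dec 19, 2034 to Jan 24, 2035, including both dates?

Occurrences land 4·i days after Dec 4, 2034 for i = 0, 1, 2, …
Dec 19, 2034 is 15 days after the start; 15 ÷ 4 = 3 remainder 3; since the remainder is 3, round up to i = 4. First occurrence in the window: #5 on Dec 20, 2034 (4×4 = 16 days in).
Jan 24, 2035 is 51 days after the start; 51 ÷ 4 = 12 remainder 3. Last occurrence in the window: #13 on Jan 21, 2035.
Occurrences #5 through #13: 9 in total.

9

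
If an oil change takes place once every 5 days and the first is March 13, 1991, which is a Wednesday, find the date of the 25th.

July 11, 1991

The 25th occurrence is 24 intervals after the first: 24 × 5 = 120 days after March 13, 1991.
March has 31 days — 18 days to the end of March leaves 102.
April has 30 days (72 left).
May has 31 days (41 left).
June has 30 days (11 left).
11 days into July → July 11, 1991.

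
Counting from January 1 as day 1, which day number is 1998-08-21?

233

Days in months before August: 31 + 28 + 31 + 30 + 31 + 30 + 31 = 212.
Plus 21 days into August → day 233.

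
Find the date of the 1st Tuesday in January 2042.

The first Tuesday of January 2042 is January 7.

7 January 2042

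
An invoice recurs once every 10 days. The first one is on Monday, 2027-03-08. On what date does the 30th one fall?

The 30th occurrence is 29 intervals after the first: 29 × 10 = 290 days after 2027-03-08.
March has 31 days — 23 days to the end of March leaves 267.
April has 30 days (237 left).
May has 31 days (206 left).
June has 30 days (176 left).
July has 31 days (145 left).
August has 31 days (114 left).
September has 30 days (84 left).
October has 31 days (53 left).
November has 30 days (23 left).
23 days into December → 2027-12-23.

2027-12-23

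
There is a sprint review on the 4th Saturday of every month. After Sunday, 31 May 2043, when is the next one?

May 2043 starts on a Friday; its first Saturday is the 2nd, so the 4th Saturday is the 23rd — 23 May 2043.
That is not after 31 May 2043, so look at June 2043.
June 2043 starts on a Monday; its first Saturday is the 6th, so the 4th Saturday is the 27th — 27 June 2043.

27 June 2043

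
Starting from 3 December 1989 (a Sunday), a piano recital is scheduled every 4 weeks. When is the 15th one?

The 15th occurrence is 14 intervals after the first: 14 × 28 = 392 days after 3 December 1989.
December has 31 days — 28 days to the end of December leaves 364.
January has 31 days (333 left).
February has 28 days (305 left).
March has 31 days (274 left).
April has 30 days (244 left).
May has 31 days (213 left).
June has 30 days (183 left).
July has 31 days (152 left).
August has 31 days (121 left).
September has 30 days (91 left).
October has 31 days (60 left).
November has 30 days (30 left).
30 days into December → 30 December 1990.

30 December 1990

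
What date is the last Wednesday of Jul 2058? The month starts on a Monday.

Jul 31, 2058

Jul 2058 begins on a Monday, so the first Wednesday is Jul 3 (2 days later).
Jul 2058 has 31 days. Adding weeks: 3, 10, 17, 24, 31 — the last one ≤ 31 is the 31st.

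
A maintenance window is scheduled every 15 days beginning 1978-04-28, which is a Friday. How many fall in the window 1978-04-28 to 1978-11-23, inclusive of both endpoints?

14

Occurrences land 15·i days after 1978-04-28 for i = 0, 1, 2, …
The window opens on the start date, so the first occurrence inside is #1 on 1978-04-28.
1978-11-23 is 209 days after the start; 209 ÷ 15 = 13 remainder 14. Last occurrence in the window: #14 on 1978-11-09.
Occurrences #1 through #14: 14 in total.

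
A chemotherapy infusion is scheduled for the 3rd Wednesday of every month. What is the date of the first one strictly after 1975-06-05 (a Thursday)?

June 1975 starts on a Sunday; its first Wednesday is the 4th, so the 3rd Wednesday is the 18th — 1975-06-18.
1975-06-18 is after 1975-06-05, so that is the next one.

1975-06-18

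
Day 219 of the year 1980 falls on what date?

Jan has 31 days (219 − 31 = 188 remain).
Feb has 29 days (188 − 29 = 159 remain).
Mar has 31 days (159 − 31 = 128 remain).
Apr has 30 days (128 − 30 = 98 remain).
May has 31 days (98 − 31 = 67 remain).
Jun has 30 days (67 − 30 = 37 remain).
Jul has 31 days (37 − 31 = 6 remain).
6 into Aug → Aug 6.

Aug 6, 1980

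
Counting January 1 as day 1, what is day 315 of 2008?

November 10, 2008

January has 31 days (315 − 31 = 284 remain).
February has 29 days (284 − 29 = 255 remain).
March has 31 days (255 − 31 = 224 remain).
April has 30 days (224 − 30 = 194 remain).
May has 31 days (194 − 31 = 163 remain).
June has 30 days (163 − 30 = 133 remain).
July has 31 days (133 − 31 = 102 remain).
August has 31 days (102 − 31 = 71 remain).
September has 30 days (71 − 30 = 41 remain).
October has 31 days (41 − 31 = 10 remain).
10 into November → November 10.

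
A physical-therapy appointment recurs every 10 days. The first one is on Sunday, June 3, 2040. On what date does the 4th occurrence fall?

July 3, 2040

The 4th occurrence is 3 intervals after the first: 3 × 10 = 30 days after June 3, 2040.
June has 30 days — 27 days to the end of June leaves 3.
3 days into July → July 3, 2040.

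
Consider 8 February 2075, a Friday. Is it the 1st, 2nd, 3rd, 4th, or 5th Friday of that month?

2nd

Day 8 falls in week ⌈8/7⌉ of the month.
Days 1–7 hold the 1st Friday, 8–14 the 2nd, 15–21 the 3rd, 22–28 the 4th, 29–31 the 5th.
8 is in the range for the 2nd.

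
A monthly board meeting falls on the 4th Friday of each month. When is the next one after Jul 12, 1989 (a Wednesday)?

Jul 1989 starts on a Saturday; its first Friday is the 7th, so the 4th Friday is the 28th — Jul 28, 1989.
Jul 28, 1989 is after Jul 12, 1989, so that is the next one.

Jul 28, 1989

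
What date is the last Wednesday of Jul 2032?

Jul 28, 2032

The first Wednesday of Jul 2032 is Jul 7.
Jul 2032 has 31 days. Adding weeks: 7, 14, 21, 28 — the last one ≤ 31 is the 28th.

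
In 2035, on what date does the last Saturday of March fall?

March 31, 2035

The first Saturday of March 2035 is March 3.
March 2035 has 31 days. Adding weeks: 3, 10, 17, 24, 31 — the last one ≤ 31 is the 31st.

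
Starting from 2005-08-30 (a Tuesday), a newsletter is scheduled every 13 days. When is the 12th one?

2006-01-20

The 12th occurrence is 11 intervals after the first: 11 × 13 = 143 days after 2005-08-30.
August has 31 days — 1 day to the end of August leaves 142.
September has 30 days (112 left).
October has 31 days (81 left).
November has 30 days (51 left).
December has 31 days (20 left).
20 days into January → 2006-01-20.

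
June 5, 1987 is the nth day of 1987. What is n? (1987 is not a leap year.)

Days in months before June: 31 + 28 + 31 + 30 + 31 = 151.
Plus 5 days into June → day 156.

156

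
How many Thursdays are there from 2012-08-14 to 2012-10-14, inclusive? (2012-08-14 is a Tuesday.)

9

2012-08-14 is a Tuesday; the first Thursday on or after it is 2012-08-16 (2 days later).
From 2012-08-16 to 2012-10-14: 15 + 30 + 14 = 59 days (rest of August, September, October).
59 ÷ 7 = 8 full weeks with remainder 3, so 8 more Thursdays after the first → 9.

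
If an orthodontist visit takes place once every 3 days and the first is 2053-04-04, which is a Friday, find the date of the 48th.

2053-08-23

The 48th occurrence is 47 intervals after the first: 47 × 3 = 141 days after 2053-04-04.
April has 30 days — 26 days to the end of April leaves 115.
May has 31 days (84 left).
June has 30 days (54 left).
July has 31 days (23 left).
23 days into August → 2053-08-23.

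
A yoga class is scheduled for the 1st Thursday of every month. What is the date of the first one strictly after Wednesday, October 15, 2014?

October 2014 starts on a Wednesday, so its 1st Thursday is October 2, 2014 (1 day in).
That is not after October 15, 2014, so look at November 2014.
November 2014 starts on a Saturday, so its 1st Thursday is November 6, 2014 (5 days in).

November 6, 2014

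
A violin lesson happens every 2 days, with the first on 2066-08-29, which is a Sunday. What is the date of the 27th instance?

2066-10-20

The 27th occurrence is 26 intervals after the first: 26 × 2 = 52 days after 2066-08-29.
August has 31 days — 2 days to the end of August leaves 50.
September has 30 days (20 left).
20 days into October → 2066-10-20.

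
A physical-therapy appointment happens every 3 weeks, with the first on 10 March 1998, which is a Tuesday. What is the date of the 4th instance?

The 4th occurrence is 3 intervals after the first: 3 × 21 = 63 days after 10 March 1998.
March has 31 days — 21 days to the end of March leaves 42.
April has 30 days (12 left).
12 days into May → 12 May 1998.

12 May 1998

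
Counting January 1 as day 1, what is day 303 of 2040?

January has 31 days (303 − 31 = 272 remain).
February has 29 days (272 − 29 = 243 remain).
March has 31 days (243 − 31 = 212 remain).
April has 30 days (212 − 30 = 182 remain).
May has 31 days (182 − 31 = 151 remain).
June has 30 days (151 − 30 = 121 remain).
July has 31 days (121 − 31 = 90 remain).
August has 31 days (90 − 31 = 59 remain).
September has 30 days (59 − 30 = 29 remain).
29 into October → October 29.

October 29, 2040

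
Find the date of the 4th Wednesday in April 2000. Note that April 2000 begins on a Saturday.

26 April 2000

April 2000 begins on a Saturday, so the first Wednesday is April 5 (4 days later).
The 4th Wednesday is 3 weeks later: 5 + 21 = 26.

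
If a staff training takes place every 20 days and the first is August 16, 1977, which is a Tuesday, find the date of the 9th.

January 23, 1978

The 9th occurrence is 8 intervals after the first: 8 × 20 = 160 days after August 16, 1977.
August has 31 days — 15 days to the end of August leaves 145.
September has 30 days (115 left).
October has 31 days (84 left).
November has 30 days (54 left).
December has 31 days (23 left).
23 days into January → January 23, 1978.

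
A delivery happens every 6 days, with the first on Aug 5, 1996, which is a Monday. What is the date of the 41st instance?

Apr 2, 1997

The 41st occurrence is 40 intervals after the first: 40 × 6 = 240 days after Aug 5, 1996.
Aug has 31 days — 26 days to the end of Aug leaves 214.
Sep has 30 days (184 left).
Oct has 31 days (153 left).
Nov has 30 days (123 left).
Dec has 31 days (92 left).
Jan has 31 days (61 left).
Feb has 28 days (33 left).
Mar has 31 days (2 left).
2 days into Apr → Apr 2, 1997.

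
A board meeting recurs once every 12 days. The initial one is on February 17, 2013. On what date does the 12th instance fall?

The 12th occurrence is 11 intervals after the first: 11 × 12 = 132 days after February 17, 2013.
February has 28 days — 11 days to the end of February leaves 121.
March has 31 days (90 left).
April has 30 days (60 left).
May has 31 days (29 left).
29 days into June → June 29, 2013.

June 29, 2013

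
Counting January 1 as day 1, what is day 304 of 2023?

January has 31 days (304 − 31 = 273 remain).
February has 28 days (273 − 28 = 245 remain).
March has 31 days (245 − 31 = 214 remain).
April has 30 days (214 − 30 = 184 remain).
May has 31 days (184 − 31 = 153 remain).
June has 30 days (153 − 30 = 123 remain).
July has 31 days (123 − 31 = 92 remain).
August has 31 days (92 − 31 = 61 remain).
September has 30 days (61 − 30 = 31 remain).
31 into October → October 31.

October 31, 2023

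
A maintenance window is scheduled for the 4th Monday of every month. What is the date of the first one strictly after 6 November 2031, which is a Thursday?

24 November 2031

November 2031 starts on a Saturday; its first Monday is the 3rd, so the 4th Monday is the 24th — 24 November 2031.
24 November 2031 is after 6 November 2031, so that is the next one.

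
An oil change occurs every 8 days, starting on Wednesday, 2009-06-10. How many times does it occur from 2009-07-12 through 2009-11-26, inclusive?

18

Occurrences land 8·i days after 2009-06-10 for i = 0, 1, 2, …
2009-07-12 is 32 days after the start; 32 ÷ 8 = 4 remainder 0. First occurrence in the window: #5 on 2009-07-12 (4×8 = 32 days in).
2009-11-26 is 169 days after the start; 169 ÷ 8 = 21 remainder 1. Last occurrence in the window: #22 on 2009-11-25.
Occurrences #5 through #22: 18 in total.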